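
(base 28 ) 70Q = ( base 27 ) 7f6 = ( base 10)5514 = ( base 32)5CA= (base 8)12612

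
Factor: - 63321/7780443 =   -  11^( - 1 )*19^( - 1)*12409^(-1 )*21107^1 = -21107/2593481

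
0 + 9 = 9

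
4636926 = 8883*522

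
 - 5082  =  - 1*5082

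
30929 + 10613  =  41542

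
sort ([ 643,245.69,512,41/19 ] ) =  [ 41/19 , 245.69, 512,643]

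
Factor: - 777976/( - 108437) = 2^3 * 7^( - 2)* 31^1  *  2213^( - 1)*3137^1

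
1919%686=547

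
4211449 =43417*97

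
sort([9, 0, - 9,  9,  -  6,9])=[ - 9, - 6,0, 9, 9,  9 ] 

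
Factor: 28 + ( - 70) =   -  42 = - 2^1*3^1 * 7^1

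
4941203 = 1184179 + 3757024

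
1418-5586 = -4168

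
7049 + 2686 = 9735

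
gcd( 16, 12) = 4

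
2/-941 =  - 1 + 939/941 =-  0.00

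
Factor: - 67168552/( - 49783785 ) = 2^3*3^( - 1 )*5^( - 1 )*11^2*69389^1*3318919^( - 1)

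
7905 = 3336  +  4569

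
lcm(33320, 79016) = 2765560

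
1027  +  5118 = 6145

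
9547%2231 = 623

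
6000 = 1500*4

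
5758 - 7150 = -1392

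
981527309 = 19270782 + 962256527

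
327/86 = 3+69/86 = 3.80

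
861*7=6027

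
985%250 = 235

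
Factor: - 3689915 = -5^1*577^1*1279^1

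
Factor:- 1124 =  - 2^2 * 281^1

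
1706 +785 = 2491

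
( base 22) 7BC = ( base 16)E3A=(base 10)3642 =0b111000111010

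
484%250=234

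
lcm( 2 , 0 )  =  0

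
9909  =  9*1101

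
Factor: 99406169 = 151^1*658319^1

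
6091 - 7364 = - 1273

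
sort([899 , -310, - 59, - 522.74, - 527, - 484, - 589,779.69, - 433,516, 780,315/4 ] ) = [- 589,  -  527, - 522.74, - 484,- 433, - 310, - 59,315/4, 516,779.69,780,899]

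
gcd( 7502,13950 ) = 62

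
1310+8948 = 10258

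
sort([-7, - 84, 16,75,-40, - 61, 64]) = [  -  84,-61, - 40,-7, 16, 64,  75] 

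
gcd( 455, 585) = 65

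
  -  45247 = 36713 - 81960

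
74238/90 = 824 + 13/15 = 824.87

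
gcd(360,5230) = 10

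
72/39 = 1+11/13 = 1.85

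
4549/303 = 4549/303 = 15.01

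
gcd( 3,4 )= 1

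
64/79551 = 64/79551 = 0.00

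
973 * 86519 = 84182987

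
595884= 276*2159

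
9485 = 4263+5222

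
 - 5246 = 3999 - 9245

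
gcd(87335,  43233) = 1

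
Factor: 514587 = 3^1*171529^1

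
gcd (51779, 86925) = 1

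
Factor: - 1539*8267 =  - 12722913 = - 3^4*7^1*19^1*1181^1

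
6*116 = 696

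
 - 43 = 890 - 933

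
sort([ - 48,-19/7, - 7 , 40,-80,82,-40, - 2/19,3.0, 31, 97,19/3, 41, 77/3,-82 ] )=[ - 82, - 80,-48, - 40,-7,  -  19/7,  -  2/19,3.0, 19/3, 77/3, 31, 40, 41, 82,97]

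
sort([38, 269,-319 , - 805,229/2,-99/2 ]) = [ - 805, - 319,  -  99/2,38,229/2,269 ]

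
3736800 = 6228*600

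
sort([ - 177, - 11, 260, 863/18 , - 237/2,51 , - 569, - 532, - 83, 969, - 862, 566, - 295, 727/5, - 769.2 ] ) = [-862, - 769.2 , - 569, - 532, - 295 , - 177 ,-237/2, - 83 , - 11, 863/18, 51 , 727/5 , 260,566,969]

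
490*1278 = 626220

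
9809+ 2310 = 12119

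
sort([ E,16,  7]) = [ E,7,  16]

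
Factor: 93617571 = 3^1*31205857^1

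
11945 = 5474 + 6471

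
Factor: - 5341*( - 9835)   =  5^1*7^3 * 109^1 * 281^1 = 52528735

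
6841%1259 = 546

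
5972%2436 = 1100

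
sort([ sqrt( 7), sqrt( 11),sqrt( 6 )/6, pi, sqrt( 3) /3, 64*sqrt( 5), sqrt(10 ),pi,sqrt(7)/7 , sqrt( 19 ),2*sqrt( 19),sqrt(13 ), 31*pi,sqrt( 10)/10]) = [ sqrt( 10)/10,sqrt( 7 ) /7 , sqrt( 6) /6, sqrt(3 )/3,  sqrt(7 ),pi,pi,sqrt( 10) , sqrt(11),  sqrt(13),sqrt ( 19), 2*sqrt( 19), 31*pi, 64*sqrt( 5 ) ]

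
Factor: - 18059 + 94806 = 11^1*6977^1 = 76747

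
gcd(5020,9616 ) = 4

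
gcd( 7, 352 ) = 1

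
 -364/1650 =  - 1 + 643/825=- 0.22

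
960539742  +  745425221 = 1705964963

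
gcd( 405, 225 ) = 45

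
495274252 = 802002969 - 306728717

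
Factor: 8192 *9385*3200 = 2^20*5^3*1877^1 = 246022144000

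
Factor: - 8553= -3^1*2851^1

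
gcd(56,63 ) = 7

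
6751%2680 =1391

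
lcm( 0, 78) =0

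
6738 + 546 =7284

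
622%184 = 70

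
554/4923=554/4923= 0.11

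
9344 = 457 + 8887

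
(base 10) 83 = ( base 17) 4F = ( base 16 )53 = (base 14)5D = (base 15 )58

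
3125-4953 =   -  1828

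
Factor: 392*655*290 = 74460400 = 2^4*5^2*7^2*29^1*131^1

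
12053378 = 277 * 43514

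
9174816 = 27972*328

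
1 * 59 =59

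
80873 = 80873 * 1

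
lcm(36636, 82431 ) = 329724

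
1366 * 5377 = 7344982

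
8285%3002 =2281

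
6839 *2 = 13678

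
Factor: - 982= - 2^1*491^1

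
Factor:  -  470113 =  - 7^1*239^1*281^1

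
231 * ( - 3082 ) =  - 711942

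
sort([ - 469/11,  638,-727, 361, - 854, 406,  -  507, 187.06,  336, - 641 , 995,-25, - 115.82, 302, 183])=[- 854, - 727,-641 , - 507, - 115.82, - 469/11,-25 , 183,187.06, 302 , 336, 361,406,638,  995]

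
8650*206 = 1781900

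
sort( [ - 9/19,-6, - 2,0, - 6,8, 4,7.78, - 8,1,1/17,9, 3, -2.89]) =[ - 8, -6,  -  6,-2.89, -2, - 9/19,0, 1/17,1,3,4,  7.78,8, 9 ]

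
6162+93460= 99622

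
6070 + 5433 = 11503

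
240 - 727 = -487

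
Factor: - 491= - 491^1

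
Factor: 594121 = 11^1*54011^1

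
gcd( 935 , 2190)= 5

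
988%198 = 196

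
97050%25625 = 20175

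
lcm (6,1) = 6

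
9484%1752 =724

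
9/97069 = 9/97069 = 0.00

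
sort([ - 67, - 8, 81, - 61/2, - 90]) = [ - 90, - 67, - 61/2, - 8 , 81 ]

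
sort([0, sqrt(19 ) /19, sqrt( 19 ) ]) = [ 0, sqrt ( 19) /19,  sqrt( 19 )]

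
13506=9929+3577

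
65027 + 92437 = 157464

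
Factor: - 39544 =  - 2^3*4943^1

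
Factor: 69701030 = 2^1*5^1 * 7^4*2903^1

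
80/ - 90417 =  - 80/90417  =  -0.00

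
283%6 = 1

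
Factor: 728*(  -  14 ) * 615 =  - 2^4* 3^1*5^1*7^2 * 13^1*41^1 = - 6268080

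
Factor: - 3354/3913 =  - 6/7= - 2^1*3^1*7^( - 1)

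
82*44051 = 3612182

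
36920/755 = 48+ 136/151 = 48.90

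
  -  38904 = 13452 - 52356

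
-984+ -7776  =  -8760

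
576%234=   108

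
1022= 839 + 183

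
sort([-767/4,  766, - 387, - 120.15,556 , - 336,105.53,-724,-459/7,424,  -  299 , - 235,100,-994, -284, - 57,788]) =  [ - 994, - 724,  -  387 , - 336, - 299 , - 284, - 235, - 767/4, - 120.15, -459/7, - 57 , 100,  105.53 , 424  ,  556 , 766, 788]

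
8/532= 2/133 = 0.02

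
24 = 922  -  898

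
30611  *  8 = 244888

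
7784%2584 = 32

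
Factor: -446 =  - 2^1*223^1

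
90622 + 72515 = 163137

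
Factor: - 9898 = - 2^1*7^2*101^1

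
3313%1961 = 1352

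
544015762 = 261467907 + 282547855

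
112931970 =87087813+25844157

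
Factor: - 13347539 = -67^1*73^1*2729^1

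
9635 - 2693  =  6942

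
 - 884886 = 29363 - 914249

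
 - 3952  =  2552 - 6504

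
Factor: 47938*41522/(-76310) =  -2^1*5^( - 1 )* 11^1*587^( -1)*1597^1*2179^1 = - 76556986/2935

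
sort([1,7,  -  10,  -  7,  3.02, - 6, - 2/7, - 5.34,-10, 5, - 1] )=[  -  10, - 10, - 7,-6, - 5.34, -1, - 2/7,1,3.02,  5,7]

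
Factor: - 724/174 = -2^1*3^(-1)*29^(-1) *181^1 = -362/87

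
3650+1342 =4992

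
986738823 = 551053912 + 435684911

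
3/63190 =3/63190 = 0.00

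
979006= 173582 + 805424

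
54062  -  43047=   11015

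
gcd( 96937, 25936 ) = 1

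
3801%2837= 964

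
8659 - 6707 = 1952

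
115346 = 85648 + 29698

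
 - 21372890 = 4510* ( - 4739)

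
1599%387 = 51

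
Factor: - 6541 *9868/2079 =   -  2^2 * 3^ (  -  3)*7^(-1 )*11^( - 1)*31^1*211^1*2467^1 = - 64546588/2079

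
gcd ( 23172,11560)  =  4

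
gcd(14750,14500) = 250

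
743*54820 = 40731260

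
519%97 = 34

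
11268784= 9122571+2146213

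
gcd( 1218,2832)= 6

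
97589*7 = 683123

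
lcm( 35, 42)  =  210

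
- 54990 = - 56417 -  -1427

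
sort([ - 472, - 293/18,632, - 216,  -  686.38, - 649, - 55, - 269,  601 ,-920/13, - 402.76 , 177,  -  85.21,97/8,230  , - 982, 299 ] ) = [ - 982, - 686.38, - 649, - 472, - 402.76, - 269 , -216,  -  85.21 , - 920/13,-55, - 293/18,97/8,177, 230, 299,  601 , 632]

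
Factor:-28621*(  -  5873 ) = 168091133 =7^1*839^1*28621^1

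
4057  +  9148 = 13205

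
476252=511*932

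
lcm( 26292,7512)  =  52584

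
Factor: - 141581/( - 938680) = 2^( - 3 )*5^ (-1) * 11^1*31^(-1) *61^1*211^1 * 757^( - 1)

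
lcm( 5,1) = 5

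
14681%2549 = 1936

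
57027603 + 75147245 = 132174848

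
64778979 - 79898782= - 15119803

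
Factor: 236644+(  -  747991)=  -3^1 * 19^1*8971^1=- 511347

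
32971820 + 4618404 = 37590224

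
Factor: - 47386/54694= - 19^1*23^(- 1 )*41^( - 1 ) * 43^1 = - 817/943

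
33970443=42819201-8848758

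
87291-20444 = 66847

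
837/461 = 1 + 376/461 = 1.82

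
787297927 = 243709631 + 543588296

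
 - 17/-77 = 17/77=0.22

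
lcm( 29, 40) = 1160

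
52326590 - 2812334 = 49514256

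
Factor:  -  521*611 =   -  13^1*47^1*521^1 = -  318331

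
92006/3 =92006/3 =30668.67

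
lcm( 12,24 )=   24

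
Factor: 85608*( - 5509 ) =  - 471614472 = -2^3 * 3^2*7^1*29^1*41^1*787^1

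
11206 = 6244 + 4962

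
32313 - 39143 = -6830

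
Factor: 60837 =3^1*7^1*2897^1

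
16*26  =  416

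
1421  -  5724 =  - 4303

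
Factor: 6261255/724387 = 3^2*5^1*7^1*11^1 * 13^1 * 17^ ( - 1)*139^1 * 42611^ ( - 1)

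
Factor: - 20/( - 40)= 1/2 = 2^ ( - 1) 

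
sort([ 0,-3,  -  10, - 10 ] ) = [ - 10, - 10, - 3, 0] 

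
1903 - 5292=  - 3389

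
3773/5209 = 3773/5209 =0.72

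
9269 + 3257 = 12526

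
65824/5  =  65824/5  =  13164.80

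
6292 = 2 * 3146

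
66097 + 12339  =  78436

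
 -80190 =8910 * ( - 9 )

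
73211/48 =73211/48 = 1525.23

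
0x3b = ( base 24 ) 2B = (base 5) 214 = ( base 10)59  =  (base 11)54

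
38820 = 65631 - 26811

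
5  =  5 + 0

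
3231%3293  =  3231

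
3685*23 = 84755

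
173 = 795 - 622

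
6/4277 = 6/4277 = 0.00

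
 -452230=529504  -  981734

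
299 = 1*299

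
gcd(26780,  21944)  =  52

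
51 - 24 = 27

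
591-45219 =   -  44628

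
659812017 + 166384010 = 826196027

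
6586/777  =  8 + 10/21  =  8.48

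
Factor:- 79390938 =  -2^1*3^1*11^1*31^1*38803^1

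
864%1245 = 864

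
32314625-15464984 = 16849641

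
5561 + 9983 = 15544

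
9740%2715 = 1595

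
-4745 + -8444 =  - 13189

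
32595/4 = 32595/4 = 8148.75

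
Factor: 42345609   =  3^1 * 14115203^1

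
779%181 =55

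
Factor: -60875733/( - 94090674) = 2^( - 1 )*23^2*29^(-1 )*89^1*431^1  *  540751^( - 1) = 20291911/31363558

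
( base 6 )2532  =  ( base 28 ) mg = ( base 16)278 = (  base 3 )212102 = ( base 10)632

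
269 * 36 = 9684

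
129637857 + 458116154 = 587754011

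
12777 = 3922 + 8855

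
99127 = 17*5831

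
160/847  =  160/847 = 0.19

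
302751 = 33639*9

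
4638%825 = 513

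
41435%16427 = 8581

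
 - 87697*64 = - 5612608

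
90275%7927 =3078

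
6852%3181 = 490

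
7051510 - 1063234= 5988276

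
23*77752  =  1788296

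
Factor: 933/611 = 3^1*13^( - 1 )*47^(-1 )*311^1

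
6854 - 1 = 6853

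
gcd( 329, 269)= 1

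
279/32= 8 + 23/32 = 8.72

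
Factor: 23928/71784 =1/3 = 3^(-1)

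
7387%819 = 16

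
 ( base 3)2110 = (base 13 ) 51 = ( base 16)42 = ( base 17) 3F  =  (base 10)66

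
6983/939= 6983/939 = 7.44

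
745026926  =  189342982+555683944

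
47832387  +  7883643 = 55716030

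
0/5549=0 = 0.00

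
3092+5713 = 8805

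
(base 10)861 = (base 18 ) 2bf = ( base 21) 1K0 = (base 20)231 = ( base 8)1535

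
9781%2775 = 1456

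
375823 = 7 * 53689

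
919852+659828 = 1579680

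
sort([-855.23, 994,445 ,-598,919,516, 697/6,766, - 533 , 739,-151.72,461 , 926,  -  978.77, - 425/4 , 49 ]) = [ - 978.77, - 855.23 , - 598, - 533,  -  151.72, - 425/4 , 49 , 697/6, 445, 461 , 516,739, 766,919, 926, 994 ]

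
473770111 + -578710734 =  - 104940623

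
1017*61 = 62037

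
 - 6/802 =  - 1 + 398/401 = - 0.01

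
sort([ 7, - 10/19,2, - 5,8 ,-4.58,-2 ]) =[-5, - 4.58 , - 2, - 10/19,2, 7,8]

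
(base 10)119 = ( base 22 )59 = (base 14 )87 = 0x77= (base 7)230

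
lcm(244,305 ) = 1220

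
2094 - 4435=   - 2341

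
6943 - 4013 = 2930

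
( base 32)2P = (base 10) 89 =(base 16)59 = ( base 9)108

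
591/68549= 591/68549 = 0.01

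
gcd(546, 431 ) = 1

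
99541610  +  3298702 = 102840312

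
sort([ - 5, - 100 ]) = [-100, - 5] 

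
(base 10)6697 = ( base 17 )162g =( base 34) 5qx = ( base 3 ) 100012001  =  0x1a29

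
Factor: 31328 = 2^5*11^1*89^1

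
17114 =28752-11638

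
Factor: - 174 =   -  2^1*3^1*29^1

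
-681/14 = -681/14= -  48.64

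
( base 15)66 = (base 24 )40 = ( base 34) 2S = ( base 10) 96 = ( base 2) 1100000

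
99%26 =21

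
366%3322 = 366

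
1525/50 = 61/2 = 30.50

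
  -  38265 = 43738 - 82003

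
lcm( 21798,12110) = 108990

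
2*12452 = 24904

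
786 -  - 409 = 1195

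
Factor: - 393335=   -5^1*97^1*811^1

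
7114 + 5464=12578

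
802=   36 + 766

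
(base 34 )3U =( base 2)10000100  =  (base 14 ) 96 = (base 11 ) 110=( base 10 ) 132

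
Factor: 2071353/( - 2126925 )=-3^( -2 ) * 5^( - 2 ) * 23^( - 1 ) * 43^1*137^( - 1) *16057^1 = - 690451/708975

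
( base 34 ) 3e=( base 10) 116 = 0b1110100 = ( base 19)62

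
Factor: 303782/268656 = 787/696=   2^( - 3)*3^(-1) * 29^( - 1)*787^1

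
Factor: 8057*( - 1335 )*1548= - 16650435060 = -2^2*3^3*5^1*7^1*43^1*89^1 * 1151^1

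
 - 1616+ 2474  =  858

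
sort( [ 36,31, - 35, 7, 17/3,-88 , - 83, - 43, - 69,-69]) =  [ - 88, - 83, - 69 , -69, - 43,-35, 17/3,7,31,36]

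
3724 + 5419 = 9143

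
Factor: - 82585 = -5^1*83^1*199^1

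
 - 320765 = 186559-507324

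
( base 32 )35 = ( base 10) 101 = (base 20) 51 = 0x65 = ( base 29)3E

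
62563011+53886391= 116449402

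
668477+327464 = 995941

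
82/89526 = 41/44763 = 0.00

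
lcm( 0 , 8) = 0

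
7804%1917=136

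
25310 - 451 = 24859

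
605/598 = 1 + 7/598 = 1.01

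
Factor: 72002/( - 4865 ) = - 2^1*5^( - 1)*37^1 = - 74/5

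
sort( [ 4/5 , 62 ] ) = [4/5 , 62]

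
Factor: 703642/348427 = 2^1*23^( - 1 ) * 41^1 *8581^1 * 15149^( - 1)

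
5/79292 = 5/79292  =  0.00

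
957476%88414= 73336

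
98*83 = 8134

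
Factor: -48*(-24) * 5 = 2^7*3^2*5^1 = 5760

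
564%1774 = 564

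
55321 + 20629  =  75950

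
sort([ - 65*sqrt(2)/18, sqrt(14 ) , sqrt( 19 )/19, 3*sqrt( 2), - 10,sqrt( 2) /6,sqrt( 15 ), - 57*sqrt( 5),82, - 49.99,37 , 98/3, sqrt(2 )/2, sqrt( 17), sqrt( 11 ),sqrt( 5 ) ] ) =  [ - 57  *sqrt( 5 ), - 49.99, - 10, - 65*sqrt(2 )/18,sqrt ( 19 )/19, sqrt(2 ) /6,sqrt( 2 )/2,sqrt( 5), sqrt(11 ),sqrt( 14 ), sqrt ( 15 ),sqrt( 17),3*sqrt(2 ),  98/3, 37,82] 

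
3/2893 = 3/2893= 0.00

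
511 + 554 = 1065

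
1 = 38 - 37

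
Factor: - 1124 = -2^2 * 281^1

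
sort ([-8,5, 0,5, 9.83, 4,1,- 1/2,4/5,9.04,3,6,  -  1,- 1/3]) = [ - 8 , - 1, - 1/2, - 1/3 , 0,4/5,1, 3,4,5,5, 6,9.04, 9.83]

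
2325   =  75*31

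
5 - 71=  - 66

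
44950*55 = 2472250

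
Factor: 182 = 2^1* 7^1 * 13^1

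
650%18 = 2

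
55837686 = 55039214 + 798472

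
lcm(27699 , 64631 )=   193893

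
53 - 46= 7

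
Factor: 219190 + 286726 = 505916 = 2^2*79^1*1601^1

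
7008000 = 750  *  9344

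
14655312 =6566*2232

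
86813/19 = 86813/19 = 4569.11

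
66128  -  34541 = 31587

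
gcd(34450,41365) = 5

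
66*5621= 370986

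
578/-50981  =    -  1+50403/50981 = - 0.01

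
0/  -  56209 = 0/1 =-0.00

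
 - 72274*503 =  - 36353822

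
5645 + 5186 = 10831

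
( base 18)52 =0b1011100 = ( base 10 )92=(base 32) 2S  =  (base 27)3B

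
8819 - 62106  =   -53287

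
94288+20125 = 114413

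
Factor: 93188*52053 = 4850714964 = 2^2*3^1*17351^1*23297^1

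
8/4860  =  2/1215 = 0.00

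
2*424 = 848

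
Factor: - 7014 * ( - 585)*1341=5502377790 = 2^1*3^5 * 5^1*7^1 * 13^1*149^1 * 167^1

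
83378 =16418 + 66960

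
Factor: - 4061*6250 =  - 2^1* 5^5*31^1*131^1 = - 25381250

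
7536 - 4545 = 2991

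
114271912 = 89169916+25101996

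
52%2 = 0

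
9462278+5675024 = 15137302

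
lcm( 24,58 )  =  696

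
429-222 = 207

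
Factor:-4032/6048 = -2/3 =-2^1* 3^ ( - 1 ) 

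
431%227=204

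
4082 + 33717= 37799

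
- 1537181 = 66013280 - 67550461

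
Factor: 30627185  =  5^1*61^1*100417^1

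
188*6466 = 1215608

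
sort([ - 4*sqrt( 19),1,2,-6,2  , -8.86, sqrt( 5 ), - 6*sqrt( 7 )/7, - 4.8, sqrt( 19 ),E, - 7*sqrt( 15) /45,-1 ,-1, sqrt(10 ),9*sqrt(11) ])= [-4 * sqrt( 19 ), - 8.86, - 6, - 4.8, - 6*sqrt( 7 )/7, - 1, - 1, - 7*sqrt( 15) /45,1,2,2,  sqrt( 5),E, sqrt( 10),sqrt( 19),  9*sqrt(11 )] 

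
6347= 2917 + 3430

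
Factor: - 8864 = -2^5*277^1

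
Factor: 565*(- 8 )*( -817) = 2^3*5^1*19^1 * 43^1*113^1 = 3692840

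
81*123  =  9963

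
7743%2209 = 1116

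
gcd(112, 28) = 28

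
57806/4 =28903/2 = 14451.50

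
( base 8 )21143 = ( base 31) 94u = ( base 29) ADG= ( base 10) 8803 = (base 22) I43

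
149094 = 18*8283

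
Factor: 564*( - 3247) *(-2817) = 5158794636= 2^2*3^3 * 17^1*47^1*191^1*313^1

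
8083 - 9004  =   - 921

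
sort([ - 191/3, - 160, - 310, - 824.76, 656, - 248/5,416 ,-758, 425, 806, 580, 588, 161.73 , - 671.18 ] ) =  [ - 824.76, - 758, - 671.18,-310,-160, - 191/3, - 248/5 , 161.73, 416, 425,580, 588,656 , 806] 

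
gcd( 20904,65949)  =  39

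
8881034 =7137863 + 1743171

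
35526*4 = 142104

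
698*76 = 53048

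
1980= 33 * 60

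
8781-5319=3462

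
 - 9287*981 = -9110547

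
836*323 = 270028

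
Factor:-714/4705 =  - 2^1 * 3^1*5^( - 1) * 7^1*17^1*941^(  -  1 ) 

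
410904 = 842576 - 431672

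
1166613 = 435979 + 730634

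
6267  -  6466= - 199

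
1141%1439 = 1141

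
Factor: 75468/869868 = 19/219 = 3^( - 1 ) * 19^1*73^( - 1)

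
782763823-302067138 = 480696685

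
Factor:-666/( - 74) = 3^2 =9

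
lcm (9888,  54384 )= 108768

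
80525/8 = 10065 + 5/8 = 10065.62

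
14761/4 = 14761/4 = 3690.25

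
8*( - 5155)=-41240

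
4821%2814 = 2007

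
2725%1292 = 141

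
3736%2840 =896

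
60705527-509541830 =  -448836303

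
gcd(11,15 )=1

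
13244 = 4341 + 8903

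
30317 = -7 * (  -  4331)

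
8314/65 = 127 + 59/65= 127.91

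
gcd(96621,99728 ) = 1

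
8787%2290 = 1917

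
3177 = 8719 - 5542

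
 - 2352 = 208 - 2560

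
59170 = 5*11834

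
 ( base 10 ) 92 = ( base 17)57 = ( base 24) 3k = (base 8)134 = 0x5C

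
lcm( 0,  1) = 0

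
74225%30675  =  12875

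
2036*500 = 1018000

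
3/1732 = 3/1732  =  0.00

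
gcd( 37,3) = 1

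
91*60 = 5460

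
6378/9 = 708 + 2/3=708.67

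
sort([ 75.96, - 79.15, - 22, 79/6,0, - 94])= [ - 94 ,-79.15, - 22,0, 79/6, 75.96]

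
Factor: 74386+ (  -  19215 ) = 55171 = 55171^1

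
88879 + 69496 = 158375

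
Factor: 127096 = 2^3*15887^1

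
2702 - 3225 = - 523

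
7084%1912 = 1348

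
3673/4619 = 3673/4619 = 0.80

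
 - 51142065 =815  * ( - 62751 ) 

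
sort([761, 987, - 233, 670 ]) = [ - 233, 670, 761, 987]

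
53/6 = 8+5/6 = 8.83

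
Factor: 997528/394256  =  124691/49282= 2^(  -  1)*7^1*41^(-1) * 47^1*379^1*601^(  -  1 ) 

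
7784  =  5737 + 2047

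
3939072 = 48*82064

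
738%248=242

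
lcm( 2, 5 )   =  10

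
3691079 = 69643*53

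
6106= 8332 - 2226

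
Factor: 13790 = 2^1*5^1*7^1* 197^1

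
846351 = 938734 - 92383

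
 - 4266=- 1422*3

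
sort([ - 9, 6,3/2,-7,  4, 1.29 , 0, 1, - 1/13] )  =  [ - 9, - 7,- 1/13  ,  0, 1, 1.29,3/2,4, 6 ]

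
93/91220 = 93/91220 = 0.00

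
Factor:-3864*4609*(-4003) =71290131528 = 2^3*3^1*7^1*11^1*23^1*419^1*4003^1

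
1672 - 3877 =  - 2205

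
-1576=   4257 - 5833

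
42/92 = 21/46  =  0.46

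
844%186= 100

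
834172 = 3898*214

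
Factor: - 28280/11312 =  - 5/2 = - 2^( - 1)*5^1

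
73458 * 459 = 33717222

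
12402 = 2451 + 9951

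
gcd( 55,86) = 1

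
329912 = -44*( - 7498)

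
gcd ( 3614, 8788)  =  26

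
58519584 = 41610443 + 16909141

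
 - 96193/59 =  - 1631+ 36/59  =  - 1630.39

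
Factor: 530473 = 409^1 * 1297^1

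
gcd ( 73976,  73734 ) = 2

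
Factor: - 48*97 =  - 4656=- 2^4*3^1*97^1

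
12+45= 57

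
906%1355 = 906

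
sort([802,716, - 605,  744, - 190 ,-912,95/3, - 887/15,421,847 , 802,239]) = [ - 912,  -  605,-190,  -  887/15,95/3 , 239,  421, 716,744, 802, 802,847 ]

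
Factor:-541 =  - 541^1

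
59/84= 59/84  =  0.70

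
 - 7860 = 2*( - 3930) 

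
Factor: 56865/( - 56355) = - 223/221= - 13^(-1)*17^( - 1)*223^1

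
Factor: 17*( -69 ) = - 3^1*  17^1*23^1= - 1173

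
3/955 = 3/955 = 0.00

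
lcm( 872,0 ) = 0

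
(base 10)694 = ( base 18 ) 22A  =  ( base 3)221201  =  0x2B6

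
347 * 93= 32271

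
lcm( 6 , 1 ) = 6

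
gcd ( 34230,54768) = 6846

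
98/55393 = 98/55393 = 0.00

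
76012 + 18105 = 94117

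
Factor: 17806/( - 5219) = - 58/17 = - 2^1 *17^( - 1) * 29^1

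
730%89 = 18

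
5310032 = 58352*91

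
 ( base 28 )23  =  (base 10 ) 59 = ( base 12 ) 4B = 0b111011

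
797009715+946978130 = 1743987845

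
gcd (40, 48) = 8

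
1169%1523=1169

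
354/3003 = 118/1001 = 0.12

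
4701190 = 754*6235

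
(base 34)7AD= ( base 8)20375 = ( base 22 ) h9j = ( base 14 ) 3113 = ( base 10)8445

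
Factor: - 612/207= - 2^2 * 17^1 * 23^( - 1) = - 68/23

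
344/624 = 43/78 = 0.55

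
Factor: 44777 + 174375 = 2^4*13697^1 = 219152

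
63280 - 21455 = 41825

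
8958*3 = 26874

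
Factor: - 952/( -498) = 2^2*3^( - 1) *7^1*17^1*83^( - 1) = 476/249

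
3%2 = 1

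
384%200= 184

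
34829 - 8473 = 26356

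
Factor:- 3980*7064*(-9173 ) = 257896326560 = 2^5*5^1*199^1*883^1*9173^1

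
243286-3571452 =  - 3328166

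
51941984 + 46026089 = 97968073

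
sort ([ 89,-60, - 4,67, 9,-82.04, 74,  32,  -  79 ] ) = [ - 82.04, - 79, - 60 , - 4, 9, 32 , 67,74, 89]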